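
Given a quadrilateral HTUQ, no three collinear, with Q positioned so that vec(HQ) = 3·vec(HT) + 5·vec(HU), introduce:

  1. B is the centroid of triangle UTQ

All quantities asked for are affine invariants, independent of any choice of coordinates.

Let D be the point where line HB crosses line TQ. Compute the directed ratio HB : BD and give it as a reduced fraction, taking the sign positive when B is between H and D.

Assign H = (0, 0), T = (1, 0), U = (0, 1), Q = (3, 5) — the answer is frame-independent, so this choice is without loss of generality.
1. B is the centroid of triangle UTQ ⇒ B = (4/3, 2)
line HB meets TQ at D = (5/2, 15/4)
B = H + t·(D−H) with t = 8/15, so HB:BD = 8/15:7/15

HB:BD = 8/7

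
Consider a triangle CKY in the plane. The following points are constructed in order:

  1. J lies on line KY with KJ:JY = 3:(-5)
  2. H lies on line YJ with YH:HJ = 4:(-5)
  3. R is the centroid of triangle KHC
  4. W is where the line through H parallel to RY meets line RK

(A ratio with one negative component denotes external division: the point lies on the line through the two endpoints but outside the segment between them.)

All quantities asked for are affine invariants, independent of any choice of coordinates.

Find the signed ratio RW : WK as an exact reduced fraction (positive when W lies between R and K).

Set C = (0, 0), K = (1, 0), Y = (0, 1); any affine frame gives the same invariant.
1. J lies on line KY with KJ:JY = 3:(-5) ⇒ J = (5/2, -3/2)
2. H lies on line YJ with YH:HJ = 4:(-5) ⇒ H = (-10, 11)
3. R is the centroid of triangle KHC ⇒ R = (-3, 11/3)
4. W is where the line through H parallel to RY meets line RK ⇒ W = (-43, 121/3)
W = R + t·(K−R) with t = -10, so RW:WK = t:(1−t) = -10:11

RW:WK = -10/11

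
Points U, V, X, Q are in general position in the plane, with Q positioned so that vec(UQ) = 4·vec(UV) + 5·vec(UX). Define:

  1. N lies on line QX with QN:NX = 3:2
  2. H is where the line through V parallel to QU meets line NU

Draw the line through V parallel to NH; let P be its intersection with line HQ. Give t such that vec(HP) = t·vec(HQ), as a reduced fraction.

t = 13/12

Work in coordinates with U = (0, 0), V = (1, 0), X = (0, 1), Q = (4, 5).
1. N lies on line QX with QN:NX = 3:2 ⇒ N = (8/5, 13/5)
2. H is where the line through V parallel to QU meets line NU ⇒ H = (-10/3, -65/12)
through V parallel to NH: direction (-74/15, -481/60); meets HQ at P = (83/18, 845/144)
P = H + t·(Q−H) with t = 13/12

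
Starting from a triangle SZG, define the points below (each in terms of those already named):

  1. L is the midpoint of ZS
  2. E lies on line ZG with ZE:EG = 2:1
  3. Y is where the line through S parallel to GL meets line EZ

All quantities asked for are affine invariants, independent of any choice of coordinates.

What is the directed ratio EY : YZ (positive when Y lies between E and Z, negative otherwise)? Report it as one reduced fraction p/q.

Choose coordinates S = (0, 0), Z = (1, 0), G = (0, 1).
1. L is the midpoint of ZS ⇒ L = (1/2, 0)
2. E lies on line ZG with ZE:EG = 2:1 ⇒ E = (1/3, 2/3)
3. Y is where the line through S parallel to GL meets line EZ ⇒ Y = (-1, 2)
Y = E + t·(Z−E) with t = -2, so EY:YZ = t:(1−t) = -2:3

EY:YZ = -2/3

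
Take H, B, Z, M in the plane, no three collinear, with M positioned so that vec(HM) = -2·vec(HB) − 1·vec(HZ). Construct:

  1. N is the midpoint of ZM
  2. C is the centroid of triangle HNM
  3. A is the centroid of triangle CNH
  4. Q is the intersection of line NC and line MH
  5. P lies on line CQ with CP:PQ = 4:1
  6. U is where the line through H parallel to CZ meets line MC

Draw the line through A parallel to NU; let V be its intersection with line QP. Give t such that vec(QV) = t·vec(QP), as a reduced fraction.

Work in coordinates with H = (0, 0), B = (1, 0), Z = (0, 1), M = (-2, -1).
1. N is the midpoint of ZM ⇒ N = (-1, 0)
2. C is the centroid of triangle HNM ⇒ C = (-1, -1/3)
3. A is the centroid of triangle CNH ⇒ A = (-2/3, -1/9)
4. Q is the intersection of line NC and line MH ⇒ Q = (-1, -1/2)
5. P lies on line CQ with CP:PQ = 4:1 ⇒ P = (-1, -7/15)
6. U is where the line through H parallel to CZ meets line MC ⇒ U = (1/2, 2/3)
through A parallel to NU: direction (3/2, 2/3); meets QP at V = (-1, -7/27)
V = Q + t·(P−Q) with t = 65/9

t = 65/9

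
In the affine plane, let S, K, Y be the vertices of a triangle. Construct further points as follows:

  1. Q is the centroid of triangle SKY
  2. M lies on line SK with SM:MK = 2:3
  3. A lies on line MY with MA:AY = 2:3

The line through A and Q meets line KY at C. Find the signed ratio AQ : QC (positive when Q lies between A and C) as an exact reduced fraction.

AQ:QC = 2/25

Choose coordinates S = (0, 0), K = (1, 0), Y = (0, 1).
1. Q is the centroid of triangle SKY ⇒ Q = (1/3, 1/3)
2. M lies on line SK with SM:MK = 2:3 ⇒ M = (2/5, 0)
3. A lies on line MY with MA:AY = 2:3 ⇒ A = (6/25, 2/5)
line AQ meets KY at C = (3/2, -1/2)
Q = A + t·(C−A) with t = 2/27, so AQ:QC = 2/27:25/27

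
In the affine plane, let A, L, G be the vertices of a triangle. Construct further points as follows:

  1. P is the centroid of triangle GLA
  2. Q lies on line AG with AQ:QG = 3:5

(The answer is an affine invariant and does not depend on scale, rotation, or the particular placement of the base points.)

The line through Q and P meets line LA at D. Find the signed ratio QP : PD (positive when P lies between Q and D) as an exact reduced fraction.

QP:PD = 1/8

Assign A = (0, 0), L = (1, 0), G = (0, 1) — the answer is frame-independent, so this choice is without loss of generality.
1. P is the centroid of triangle GLA ⇒ P = (1/3, 1/3)
2. Q lies on line AG with AQ:QG = 3:5 ⇒ Q = (0, 3/8)
line QP meets LA at D = (3, 0)
P = Q + t·(D−Q) with t = 1/9, so QP:PD = 1/9:8/9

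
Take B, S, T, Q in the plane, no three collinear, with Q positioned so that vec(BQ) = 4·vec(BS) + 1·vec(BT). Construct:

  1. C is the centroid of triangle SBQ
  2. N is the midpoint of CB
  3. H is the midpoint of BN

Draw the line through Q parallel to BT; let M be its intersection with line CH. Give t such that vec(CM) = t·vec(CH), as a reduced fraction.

Work in coordinates with B = (0, 0), S = (1, 0), T = (0, 1), Q = (4, 1).
1. C is the centroid of triangle SBQ ⇒ C = (5/3, 1/3)
2. N is the midpoint of CB ⇒ N = (5/6, 1/6)
3. H is the midpoint of BN ⇒ H = (5/12, 1/12)
through Q parallel to BT: direction (0, 1); meets CH at M = (4, 4/5)
M = C + t·(H−C) with t = -28/15

t = -28/15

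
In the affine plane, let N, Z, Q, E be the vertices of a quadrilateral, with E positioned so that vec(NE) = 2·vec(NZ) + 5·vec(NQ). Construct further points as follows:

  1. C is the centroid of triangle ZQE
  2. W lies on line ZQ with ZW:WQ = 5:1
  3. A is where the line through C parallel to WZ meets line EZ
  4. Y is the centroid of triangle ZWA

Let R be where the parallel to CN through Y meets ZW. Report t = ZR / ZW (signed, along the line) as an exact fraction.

t = 7/15

Work in coordinates with N = (0, 0), Z = (1, 0), Q = (0, 1), E = (2, 5).
1. C is the centroid of triangle ZQE ⇒ C = (1, 2)
2. W lies on line ZQ with ZW:WQ = 5:1 ⇒ W = (1/6, 5/6)
3. A is where the line through C parallel to WZ meets line EZ ⇒ A = (4/3, 5/3)
4. Y is the centroid of triangle ZWA ⇒ Y = (5/6, 5/6)
through Y parallel to CN: direction (-1, -2); meets ZW at R = (11/18, 7/18)
R = Z + t·(W−Z) with t = 7/15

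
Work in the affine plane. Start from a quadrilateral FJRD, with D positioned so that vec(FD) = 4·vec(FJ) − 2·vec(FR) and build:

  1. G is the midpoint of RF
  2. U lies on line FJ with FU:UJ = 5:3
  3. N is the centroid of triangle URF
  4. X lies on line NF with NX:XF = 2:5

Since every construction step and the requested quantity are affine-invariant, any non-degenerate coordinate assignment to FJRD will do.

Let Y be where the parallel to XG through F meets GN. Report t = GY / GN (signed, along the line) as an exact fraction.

t = -5/2

Work in coordinates with F = (0, 0), J = (1, 0), R = (0, 1), D = (4, -2).
1. G is the midpoint of RF ⇒ G = (0, 1/2)
2. U lies on line FJ with FU:UJ = 5:3 ⇒ U = (5/8, 0)
3. N is the centroid of triangle URF ⇒ N = (5/24, 1/3)
4. X lies on line NF with NX:XF = 2:5 ⇒ X = (25/168, 5/21)
through F parallel to XG: direction (-25/168, 11/42); meets GN at Y = (-25/48, 11/12)
Y = G + t·(N−G) with t = -5/2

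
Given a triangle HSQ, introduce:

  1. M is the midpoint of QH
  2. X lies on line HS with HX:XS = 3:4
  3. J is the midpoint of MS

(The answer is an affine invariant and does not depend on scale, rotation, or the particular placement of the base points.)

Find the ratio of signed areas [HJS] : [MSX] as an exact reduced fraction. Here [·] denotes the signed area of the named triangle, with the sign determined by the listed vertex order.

[HJS]:[MSX] = 7/8

Set H = (0, 0), S = (1, 0), Q = (0, 1); any affine frame gives the same invariant.
1. M is the midpoint of QH ⇒ M = (0, 1/2)
2. X lies on line HS with HX:XS = 3:4 ⇒ X = (3/7, 0)
3. J is the midpoint of MS ⇒ J = (1/2, 1/4)
2·[HJS] = -1/4, 2·[MSX] = -2/7
[HJS]:[MSX] = -1/4:-2/7 = 7/8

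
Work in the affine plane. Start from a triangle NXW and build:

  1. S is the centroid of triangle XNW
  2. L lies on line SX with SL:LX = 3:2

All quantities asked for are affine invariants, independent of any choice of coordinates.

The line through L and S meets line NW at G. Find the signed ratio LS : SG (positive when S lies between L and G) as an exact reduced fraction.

Choose coordinates N = (0, 0), X = (1, 0), W = (0, 1).
1. S is the centroid of triangle XNW ⇒ S = (1/3, 1/3)
2. L lies on line SX with SL:LX = 3:2 ⇒ L = (11/15, 2/15)
line LS meets NW at G = (0, 1/2)
S = L + t·(G−L) with t = 6/11, so LS:SG = 6/11:5/11

LS:SG = 6/5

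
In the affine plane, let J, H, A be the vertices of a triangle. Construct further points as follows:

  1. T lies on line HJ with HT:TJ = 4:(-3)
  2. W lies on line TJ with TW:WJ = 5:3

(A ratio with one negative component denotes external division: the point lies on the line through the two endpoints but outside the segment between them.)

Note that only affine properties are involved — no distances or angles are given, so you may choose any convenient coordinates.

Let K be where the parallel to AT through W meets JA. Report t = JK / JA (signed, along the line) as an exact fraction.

t = 3/8

Choose coordinates J = (0, 0), H = (1, 0), A = (0, 1).
1. T lies on line HJ with HT:TJ = 4:(-3) ⇒ T = (-3, 0)
2. W lies on line TJ with TW:WJ = 5:3 ⇒ W = (-9/8, 0)
through W parallel to AT: direction (-3, -1); meets JA at K = (0, 3/8)
K = J + t·(A−J) with t = 3/8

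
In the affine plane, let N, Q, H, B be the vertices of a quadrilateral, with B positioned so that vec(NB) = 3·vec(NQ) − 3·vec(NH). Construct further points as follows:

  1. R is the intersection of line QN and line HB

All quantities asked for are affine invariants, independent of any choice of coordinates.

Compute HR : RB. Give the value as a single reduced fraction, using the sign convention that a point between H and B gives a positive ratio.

Choose coordinates N = (0, 0), Q = (1, 0), H = (0, 1), B = (3, -3).
1. R is the intersection of line QN and line HB ⇒ R = (3/4, 0)
R = H + t·(B−H) with t = 1/4, so HR:RB = t:(1−t) = 1/4:3/4

HR:RB = 1/3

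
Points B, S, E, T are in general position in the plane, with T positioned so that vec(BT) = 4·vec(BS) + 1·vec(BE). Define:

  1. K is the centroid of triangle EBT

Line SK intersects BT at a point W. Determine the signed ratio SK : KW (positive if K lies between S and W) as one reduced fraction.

Assign B = (0, 0), S = (1, 0), E = (0, 1), T = (4, 1) — the answer is frame-independent, so this choice is without loss of generality.
1. K is the centroid of triangle EBT ⇒ K = (4/3, 2/3)
line SK meets BT at W = (8/7, 2/7)
K = S + t·(W−S) with t = 7/3, so SK:KW = 7/3:-4/3

SK:KW = -7/4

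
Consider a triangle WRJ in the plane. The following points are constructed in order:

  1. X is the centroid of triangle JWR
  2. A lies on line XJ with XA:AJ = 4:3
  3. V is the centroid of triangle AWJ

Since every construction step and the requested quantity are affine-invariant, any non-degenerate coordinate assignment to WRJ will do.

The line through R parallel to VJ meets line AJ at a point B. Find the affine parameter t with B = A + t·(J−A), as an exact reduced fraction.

t = -7

Choose coordinates W = (0, 0), R = (1, 0), J = (0, 1).
1. X is the centroid of triangle JWR ⇒ X = (1/3, 1/3)
2. A lies on line XJ with XA:AJ = 4:3 ⇒ A = (1/7, 5/7)
3. V is the centroid of triangle AWJ ⇒ V = (1/21, 4/7)
through R parallel to VJ: direction (-1/21, 3/7); meets AJ at B = (8/7, -9/7)
B = A + t·(J−A) with t = -7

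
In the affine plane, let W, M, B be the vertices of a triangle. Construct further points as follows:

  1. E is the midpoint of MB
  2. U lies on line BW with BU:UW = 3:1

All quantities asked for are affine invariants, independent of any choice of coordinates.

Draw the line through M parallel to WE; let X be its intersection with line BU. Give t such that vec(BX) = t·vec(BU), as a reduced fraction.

t = 8/3

Work in coordinates with W = (0, 0), M = (1, 0), B = (0, 1).
1. E is the midpoint of MB ⇒ E = (1/2, 1/2)
2. U lies on line BW with BU:UW = 3:1 ⇒ U = (0, 1/4)
through M parallel to WE: direction (1/2, 1/2); meets BU at X = (0, -1)
X = B + t·(U−B) with t = 8/3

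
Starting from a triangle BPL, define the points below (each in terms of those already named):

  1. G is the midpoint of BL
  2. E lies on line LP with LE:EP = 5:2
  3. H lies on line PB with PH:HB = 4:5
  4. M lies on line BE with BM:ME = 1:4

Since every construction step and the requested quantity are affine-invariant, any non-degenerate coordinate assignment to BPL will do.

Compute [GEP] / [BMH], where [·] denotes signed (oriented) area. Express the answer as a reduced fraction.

Choose coordinates B = (0, 0), P = (1, 0), L = (0, 1).
1. G is the midpoint of BL ⇒ G = (0, 1/2)
2. E lies on line LP with LE:EP = 5:2 ⇒ E = (5/7, 2/7)
3. H lies on line PB with PH:HB = 4:5 ⇒ H = (5/9, 0)
4. M lies on line BE with BM:ME = 1:4 ⇒ M = (1/7, 2/35)
2·[GEP] = -1/7, 2·[BMH] = -2/63
[GEP]:[BMH] = -1/7:-2/63 = 9/2

[GEP]:[BMH] = 9/2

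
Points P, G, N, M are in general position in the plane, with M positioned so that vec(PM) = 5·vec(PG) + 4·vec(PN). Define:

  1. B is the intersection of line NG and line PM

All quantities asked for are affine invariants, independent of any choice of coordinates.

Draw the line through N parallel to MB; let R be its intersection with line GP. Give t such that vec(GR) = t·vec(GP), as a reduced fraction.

t = 9/4

Set P = (0, 0), G = (1, 0), N = (0, 1), M = (5, 4); any affine frame gives the same invariant.
1. B is the intersection of line NG and line PM ⇒ B = (5/9, 4/9)
through N parallel to MB: direction (-40/9, -32/9); meets GP at R = (-5/4, 0)
R = G + t·(P−G) with t = 9/4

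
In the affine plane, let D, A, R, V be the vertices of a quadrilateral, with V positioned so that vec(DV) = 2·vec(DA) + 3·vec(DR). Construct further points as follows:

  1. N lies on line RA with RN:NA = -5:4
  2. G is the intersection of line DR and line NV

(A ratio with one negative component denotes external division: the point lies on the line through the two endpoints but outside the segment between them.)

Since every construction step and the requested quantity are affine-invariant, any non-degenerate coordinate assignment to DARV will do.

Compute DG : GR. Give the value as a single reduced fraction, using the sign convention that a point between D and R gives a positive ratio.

DG:GR = -23/20

Choose coordinates D = (0, 0), A = (1, 0), R = (0, 1), V = (2, 3).
1. N lies on line RA with RN:NA = -5:4 ⇒ N = (5, -4)
2. G is the intersection of line DR and line NV ⇒ G = (0, 23/3)
G = D + t·(R−D) with t = 23/3, so DG:GR = t:(1−t) = 23/3:-20/3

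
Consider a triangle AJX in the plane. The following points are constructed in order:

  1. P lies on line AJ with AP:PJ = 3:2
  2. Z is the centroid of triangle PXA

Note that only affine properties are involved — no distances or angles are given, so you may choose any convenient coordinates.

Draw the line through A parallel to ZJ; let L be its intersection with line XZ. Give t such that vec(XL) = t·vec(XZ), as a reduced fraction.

t = 12/7

Assign A = (0, 0), J = (1, 0), X = (0, 1) — the answer is frame-independent, so this choice is without loss of generality.
1. P lies on line AJ with AP:PJ = 3:2 ⇒ P = (3/5, 0)
2. Z is the centroid of triangle PXA ⇒ Z = (1/5, 1/3)
through A parallel to ZJ: direction (4/5, -1/3); meets XZ at L = (12/35, -1/7)
L = X + t·(Z−X) with t = 12/7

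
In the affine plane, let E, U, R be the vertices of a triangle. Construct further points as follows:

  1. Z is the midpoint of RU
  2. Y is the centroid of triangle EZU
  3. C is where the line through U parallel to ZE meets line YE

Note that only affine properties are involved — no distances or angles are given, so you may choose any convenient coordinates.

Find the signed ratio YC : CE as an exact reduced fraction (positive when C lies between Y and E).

Work in coordinates with E = (0, 0), U = (1, 0), R = (0, 1).
1. Z is the midpoint of RU ⇒ Z = (1/2, 1/2)
2. Y is the centroid of triangle EZU ⇒ Y = (1/2, 1/6)
3. C is where the line through U parallel to ZE meets line YE ⇒ C = (3/2, 1/2)
C = Y + t·(E−Y) with t = -2, so YC:CE = t:(1−t) = -2:3

YC:CE = -2/3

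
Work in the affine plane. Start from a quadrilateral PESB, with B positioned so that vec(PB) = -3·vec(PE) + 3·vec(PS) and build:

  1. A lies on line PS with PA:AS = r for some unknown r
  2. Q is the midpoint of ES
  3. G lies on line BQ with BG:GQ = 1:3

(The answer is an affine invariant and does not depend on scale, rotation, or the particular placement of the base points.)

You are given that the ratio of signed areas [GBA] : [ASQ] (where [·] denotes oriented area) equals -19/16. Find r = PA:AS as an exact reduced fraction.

Set P = (0, 0), E = (1, 0), S = (0, 1), B = (-3, 3); any affine frame gives the same invariant.
1. With PA:AS = r, write λ = r/(r+1) so A = P + λ·(S−P); A is affine-linear in λ
2. Q is the midpoint of ES ⇒ Q = (1/2, 1/2)
3. G lies on line BQ with BG:GQ = 1:3 ⇒ G = (-17/8, 19/8)
Every point depending on A is an affine combination of A and λ-independent points, so each such coordinate is linear in λ; the λ² term in each signed area is a multiple of (S−P)×(S−P) = 0, so 2·[GBA] and 2·[ASQ] are each linear in λ. Evaluating at λ=0 and λ=1:
  2·[GBA] = -7/8·λ + 3/4,   2·[ASQ] = 1/2·λ − 1/2
So [GBA]:[ASQ] = (-7/8·λ + 3/4) / (1/2·λ − 1/2). Setting this equal to -19/16:
  -7/8·λ + 3/4 = -19/16·(1/2·λ − 1/2)  ⇒  λ = 5/9
Then r = λ/(1−λ) = (5/9)/(4/9) = 5/4. Check: with r = 5/4, A = (0, 5/9) and [GBA]:[ASQ] = -19/16 as required.

r = 5/4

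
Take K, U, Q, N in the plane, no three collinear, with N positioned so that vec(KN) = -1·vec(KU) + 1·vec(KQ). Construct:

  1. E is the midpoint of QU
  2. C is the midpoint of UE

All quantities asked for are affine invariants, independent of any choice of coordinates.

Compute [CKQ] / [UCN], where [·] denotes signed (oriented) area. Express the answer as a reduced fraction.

[CKQ]:[UCN] = -3

Assign K = (0, 0), U = (1, 0), Q = (0, 1), N = (-1, 1) — the answer is frame-independent, so this choice is without loss of generality.
1. E is the midpoint of QU ⇒ E = (1/2, 1/2)
2. C is the midpoint of UE ⇒ C = (3/4, 1/4)
2·[CKQ] = -3/4, 2·[UCN] = 1/4
[CKQ]:[UCN] = -3/4:1/4 = -3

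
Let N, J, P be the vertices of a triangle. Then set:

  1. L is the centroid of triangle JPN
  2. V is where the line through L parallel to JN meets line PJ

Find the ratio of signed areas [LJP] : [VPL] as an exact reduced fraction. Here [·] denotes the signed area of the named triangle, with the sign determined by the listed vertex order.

Assign N = (0, 0), J = (1, 0), P = (0, 1) — the answer is frame-independent, so this choice is without loss of generality.
1. L is the centroid of triangle JPN ⇒ L = (1/3, 1/3)
2. V is where the line through L parallel to JN meets line PJ ⇒ V = (2/3, 1/3)
2·[LJP] = 1/3, 2·[VPL] = 2/9
[LJP]:[VPL] = 1/3:2/9 = 3/2

[LJP]:[VPL] = 3/2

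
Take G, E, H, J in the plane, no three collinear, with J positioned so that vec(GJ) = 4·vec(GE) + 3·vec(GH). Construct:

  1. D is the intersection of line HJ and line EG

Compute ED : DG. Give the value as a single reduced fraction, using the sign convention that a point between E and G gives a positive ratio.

ED:DG = -3/2

Choose coordinates G = (0, 0), E = (1, 0), H = (0, 1), J = (4, 3).
1. D is the intersection of line HJ and line EG ⇒ D = (-2, 0)
D = E + t·(G−E) with t = 3, so ED:DG = t:(1−t) = 3:-2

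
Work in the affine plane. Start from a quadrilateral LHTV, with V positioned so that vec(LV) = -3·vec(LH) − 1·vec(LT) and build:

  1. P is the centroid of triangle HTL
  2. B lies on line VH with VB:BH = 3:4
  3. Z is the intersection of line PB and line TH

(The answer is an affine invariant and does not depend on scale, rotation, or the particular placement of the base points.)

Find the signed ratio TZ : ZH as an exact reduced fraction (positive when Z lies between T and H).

TZ:ZH = 29/24

Work in coordinates with L = (0, 0), H = (1, 0), T = (0, 1), V = (-3, -1).
1. P is the centroid of triangle HTL ⇒ P = (1/3, 1/3)
2. B lies on line VH with VB:BH = 3:4 ⇒ B = (-9/7, -4/7)
3. Z is the intersection of line PB and line TH ⇒ Z = (29/53, 24/53)
Z = T + t·(H−T) with t = 29/53, so TZ:ZH = t:(1−t) = 29/53:24/53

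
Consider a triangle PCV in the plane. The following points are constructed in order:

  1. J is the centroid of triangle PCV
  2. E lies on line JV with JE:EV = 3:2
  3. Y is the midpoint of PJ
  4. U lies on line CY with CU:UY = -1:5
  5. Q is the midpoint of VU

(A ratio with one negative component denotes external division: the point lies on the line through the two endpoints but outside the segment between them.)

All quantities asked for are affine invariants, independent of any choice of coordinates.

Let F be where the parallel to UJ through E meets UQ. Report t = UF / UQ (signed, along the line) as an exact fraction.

t = 6/5

Assign P = (0, 0), C = (1, 0), V = (0, 1) — the answer is frame-independent, so this choice is without loss of generality.
1. J is the centroid of triangle PCV ⇒ J = (1/3, 1/3)
2. E lies on line JV with JE:EV = 3:2 ⇒ E = (2/15, 11/15)
3. Y is the midpoint of PJ ⇒ Y = (1/6, 1/6)
4. U lies on line CY with CU:UY = -1:5 ⇒ U = (29/24, -1/24)
5. Q is the midpoint of VU ⇒ Q = (29/48, 23/48)
through E parallel to UJ: direction (-7/8, 3/8); meets UQ at F = (29/60, 7/12)
F = U + t·(Q−U) with t = 6/5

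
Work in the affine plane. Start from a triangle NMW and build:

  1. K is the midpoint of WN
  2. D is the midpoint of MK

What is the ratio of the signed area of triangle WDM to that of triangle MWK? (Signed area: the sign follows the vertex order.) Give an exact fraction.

Choose coordinates N = (0, 0), M = (1, 0), W = (0, 1).
1. K is the midpoint of WN ⇒ K = (0, 1/2)
2. D is the midpoint of MK ⇒ D = (1/2, 1/4)
2·[WDM] = 1/4, 2·[MWK] = 1/2
[WDM]:[MWK] = 1/4:1/2 = 1/2

[WDM]:[MWK] = 1/2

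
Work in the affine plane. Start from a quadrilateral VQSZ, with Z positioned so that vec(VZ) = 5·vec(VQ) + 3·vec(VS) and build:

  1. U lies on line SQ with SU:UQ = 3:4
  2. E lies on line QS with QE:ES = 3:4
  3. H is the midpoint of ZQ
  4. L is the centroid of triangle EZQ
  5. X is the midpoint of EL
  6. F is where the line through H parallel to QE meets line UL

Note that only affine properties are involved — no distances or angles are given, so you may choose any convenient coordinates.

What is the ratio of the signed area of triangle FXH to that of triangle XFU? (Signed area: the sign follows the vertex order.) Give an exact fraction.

Set V = (0, 0), Q = (1, 0), S = (0, 1), Z = (5, 3); any affine frame gives the same invariant.
1. U lies on line SQ with SU:UQ = 3:4 ⇒ U = (3/7, 4/7)
2. E lies on line QS with QE:ES = 3:4 ⇒ E = (4/7, 3/7)
3. H is the midpoint of ZQ ⇒ H = (3, 3/2)
4. L is the centroid of triangle EZQ ⇒ L = (46/21, 8/7)
5. X is the midpoint of EL ⇒ X = (29/21, 11/14)
6. F is where the line through H parallel to QE meets line UL ⇒ F = (43/14, 10/7)
2·[FXH] = -1/6, 2·[XFU] = 1/4
[FXH]:[XFU] = -1/6:1/4 = -2/3

[FXH]:[XFU] = -2/3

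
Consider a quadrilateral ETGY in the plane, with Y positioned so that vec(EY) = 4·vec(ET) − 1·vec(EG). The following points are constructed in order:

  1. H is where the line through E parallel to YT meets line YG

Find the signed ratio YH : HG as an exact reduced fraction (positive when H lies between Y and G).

YH:HG = -1/3

Work in coordinates with E = (0, 0), T = (1, 0), G = (0, 1), Y = (4, -1).
1. H is where the line through E parallel to YT meets line YG ⇒ H = (6, -2)
H = Y + t·(G−Y) with t = -1/2, so YH:HG = t:(1−t) = -1/2:3/2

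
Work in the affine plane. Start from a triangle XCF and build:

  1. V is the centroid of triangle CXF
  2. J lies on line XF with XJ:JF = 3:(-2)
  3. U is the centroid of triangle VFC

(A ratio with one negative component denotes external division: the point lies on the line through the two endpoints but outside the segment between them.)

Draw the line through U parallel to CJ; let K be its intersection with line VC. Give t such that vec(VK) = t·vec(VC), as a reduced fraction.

Set X = (0, 0), C = (1, 0), F = (0, 1); any affine frame gives the same invariant.
1. V is the centroid of triangle CXF ⇒ V = (1/3, 1/3)
2. J lies on line XF with XJ:JF = 3:(-2) ⇒ J = (0, 3)
3. U is the centroid of triangle VFC ⇒ U = (4/9, 4/9)
through U parallel to CJ: direction (-1, 3); meets VC at K = (23/45, 11/45)
K = V + t·(C−V) with t = 4/15

t = 4/15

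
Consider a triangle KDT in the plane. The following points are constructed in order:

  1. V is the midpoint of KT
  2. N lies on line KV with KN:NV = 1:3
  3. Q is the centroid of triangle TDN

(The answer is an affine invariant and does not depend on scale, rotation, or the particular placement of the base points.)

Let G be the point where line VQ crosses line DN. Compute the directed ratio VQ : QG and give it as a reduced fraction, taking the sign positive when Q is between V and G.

Set K = (0, 0), D = (1, 0), T = (0, 1); any affine frame gives the same invariant.
1. V is the midpoint of KT ⇒ V = (0, 1/2)
2. N lies on line KV with KN:NV = 1:3 ⇒ N = (0, 1/8)
3. Q is the centroid of triangle TDN ⇒ Q = (1/3, 3/8)
line VQ meets DN at G = (3/2, -1/16)
Q = V + t·(G−V) with t = 2/9, so VQ:QG = 2/9:7/9

VQ:QG = 2/7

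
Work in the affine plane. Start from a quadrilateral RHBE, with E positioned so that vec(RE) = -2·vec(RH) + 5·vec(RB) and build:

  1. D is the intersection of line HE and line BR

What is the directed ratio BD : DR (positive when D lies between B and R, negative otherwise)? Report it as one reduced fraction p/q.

BD:DR = -2/5

Choose coordinates R = (0, 0), H = (1, 0), B = (0, 1), E = (-2, 5).
1. D is the intersection of line HE and line BR ⇒ D = (0, 5/3)
D = B + t·(R−B) with t = -2/3, so BD:DR = t:(1−t) = -2/3:5/3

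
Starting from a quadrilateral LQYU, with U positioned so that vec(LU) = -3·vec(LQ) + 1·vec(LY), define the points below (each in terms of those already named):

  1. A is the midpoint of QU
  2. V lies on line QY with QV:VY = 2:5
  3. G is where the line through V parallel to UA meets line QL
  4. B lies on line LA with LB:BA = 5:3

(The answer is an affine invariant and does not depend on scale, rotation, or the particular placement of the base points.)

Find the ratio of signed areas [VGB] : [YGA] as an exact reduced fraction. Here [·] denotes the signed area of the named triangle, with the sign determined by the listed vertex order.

Assign L = (0, 0), Q = (1, 0), Y = (0, 1), U = (-3, 1) — the answer is frame-independent, so this choice is without loss of generality.
1. A is the midpoint of QU ⇒ A = (-1, 1/2)
2. V lies on line QY with QV:VY = 2:5 ⇒ V = (5/7, 2/7)
3. G is where the line through V parallel to UA meets line QL ⇒ G = (13/7, 0)
4. B lies on line LA with LB:BA = 5:3 ⇒ B = (-5/8, 5/16)
2·[VGB] = -69/196, 2·[YGA] = -27/14
[VGB]:[YGA] = -69/196:-27/14 = 23/126

[VGB]:[YGA] = 23/126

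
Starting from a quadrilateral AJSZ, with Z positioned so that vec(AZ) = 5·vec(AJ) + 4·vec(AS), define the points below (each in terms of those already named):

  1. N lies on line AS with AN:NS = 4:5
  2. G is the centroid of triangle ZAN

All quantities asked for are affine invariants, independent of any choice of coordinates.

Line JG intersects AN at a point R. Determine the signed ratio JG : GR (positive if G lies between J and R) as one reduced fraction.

JG:GR = -2/5

Choose coordinates A = (0, 0), J = (1, 0), S = (0, 1), Z = (5, 4).
1. N lies on line AS with AN:NS = 4:5 ⇒ N = (0, 4/9)
2. G is the centroid of triangle ZAN ⇒ G = (5/3, 40/27)
line JG meets AN at R = (0, -20/9)
G = J + t·(R−J) with t = -2/3, so JG:GR = -2/3:5/3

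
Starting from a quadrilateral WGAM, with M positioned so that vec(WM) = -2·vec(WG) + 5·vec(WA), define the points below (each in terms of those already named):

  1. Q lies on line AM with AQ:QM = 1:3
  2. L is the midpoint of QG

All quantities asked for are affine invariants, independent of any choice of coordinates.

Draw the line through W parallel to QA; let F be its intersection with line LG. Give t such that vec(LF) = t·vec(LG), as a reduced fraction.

Assign W = (0, 0), G = (1, 0), A = (0, 1), M = (-2, 5) — the answer is frame-independent, so this choice is without loss of generality.
1. Q lies on line AM with AQ:QM = 1:3 ⇒ Q = (-1/2, 2)
2. L is the midpoint of QG ⇒ L = (1/4, 1)
through W parallel to QA: direction (1/2, -1); meets LG at F = (-2, 4)
F = L + t·(G−L) with t = -3

t = -3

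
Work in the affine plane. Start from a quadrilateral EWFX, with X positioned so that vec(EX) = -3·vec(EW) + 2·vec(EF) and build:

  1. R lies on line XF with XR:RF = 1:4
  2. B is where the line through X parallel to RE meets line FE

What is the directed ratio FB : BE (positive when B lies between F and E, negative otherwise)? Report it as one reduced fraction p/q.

Assign E = (0, 0), W = (1, 0), F = (0, 1), X = (-3, 2) — the answer is frame-independent, so this choice is without loss of generality.
1. R lies on line XF with XR:RF = 1:4 ⇒ R = (-12/5, 9/5)
2. B is where the line through X parallel to RE meets line FE ⇒ B = (0, -1/4)
B = F + t·(E−F) with t = 5/4, so FB:BE = t:(1−t) = 5/4:-1/4

FB:BE = -5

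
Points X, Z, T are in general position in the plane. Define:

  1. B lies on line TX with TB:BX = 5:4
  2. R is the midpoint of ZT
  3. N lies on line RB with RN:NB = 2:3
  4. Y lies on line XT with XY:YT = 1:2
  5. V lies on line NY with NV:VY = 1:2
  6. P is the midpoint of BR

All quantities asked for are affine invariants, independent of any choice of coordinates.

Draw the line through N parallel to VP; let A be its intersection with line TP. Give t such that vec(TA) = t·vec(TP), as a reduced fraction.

Work in coordinates with X = (0, 0), Z = (1, 0), T = (0, 1).
1. B lies on line TX with TB:BX = 5:4 ⇒ B = (0, 4/9)
2. R is the midpoint of ZT ⇒ R = (1/2, 1/2)
3. N lies on line RB with RN:NB = 2:3 ⇒ N = (3/10, 43/90)
4. Y lies on line XT with XY:YT = 1:2 ⇒ Y = (0, 1/3)
5. V lies on line NY with NV:VY = 1:2 ⇒ V = (1/5, 58/135)
6. P is the midpoint of BR ⇒ P = (1/4, 17/36)
through N parallel to VP: direction (1/20, 23/540); meets TP at A = (21/80, 107/240)
A = T + t·(P−T) with t = 21/20

t = 21/20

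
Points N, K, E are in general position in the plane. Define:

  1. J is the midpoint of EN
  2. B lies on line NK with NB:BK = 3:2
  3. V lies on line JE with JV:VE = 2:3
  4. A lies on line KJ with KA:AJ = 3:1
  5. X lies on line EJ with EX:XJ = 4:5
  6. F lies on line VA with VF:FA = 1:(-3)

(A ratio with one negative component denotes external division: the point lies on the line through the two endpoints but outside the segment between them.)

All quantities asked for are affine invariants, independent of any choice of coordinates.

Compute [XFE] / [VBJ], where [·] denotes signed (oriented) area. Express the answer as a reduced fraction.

[XFE]:[VBJ] = 25/108

Choose coordinates N = (0, 0), K = (1, 0), E = (0, 1).
1. J is the midpoint of EN ⇒ J = (0, 1/2)
2. B lies on line NK with NB:BK = 3:2 ⇒ B = (3/5, 0)
3. V lies on line JE with JV:VE = 2:3 ⇒ V = (0, 7/10)
4. A lies on line KJ with KA:AJ = 3:1 ⇒ A = (1/4, 3/8)
5. X lies on line EJ with EX:XJ = 4:5 ⇒ X = (0, 7/9)
6. F lies on line VA with VF:FA = 1:(-3) ⇒ F = (-1/8, 69/80)
2·[XFE] = -1/36, 2·[VBJ] = -3/25
[XFE]:[VBJ] = -1/36:-3/25 = 25/108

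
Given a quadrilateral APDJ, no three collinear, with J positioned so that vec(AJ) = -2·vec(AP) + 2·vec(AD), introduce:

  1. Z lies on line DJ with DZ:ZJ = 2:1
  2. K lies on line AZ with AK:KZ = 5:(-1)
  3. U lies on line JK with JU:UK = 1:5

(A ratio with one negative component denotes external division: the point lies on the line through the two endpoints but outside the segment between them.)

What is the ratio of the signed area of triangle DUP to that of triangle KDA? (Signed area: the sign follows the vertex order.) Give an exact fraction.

Assign A = (0, 0), P = (1, 0), D = (0, 1), J = (-2, 2) — the answer is frame-independent, so this choice is without loss of generality.
1. Z lies on line DJ with DZ:ZJ = 2:1 ⇒ Z = (-4/3, 5/3)
2. K lies on line AZ with AK:KZ = 5:(-1) ⇒ K = (-5/3, 25/12)
3. U lies on line JK with JU:UK = 1:5 ⇒ U = (-35/18, 145/72)
2·[DUP] = 67/72, 2·[KDA] = -5/3
[DUP]:[KDA] = 67/72:-5/3 = -67/120

[DUP]:[KDA] = -67/120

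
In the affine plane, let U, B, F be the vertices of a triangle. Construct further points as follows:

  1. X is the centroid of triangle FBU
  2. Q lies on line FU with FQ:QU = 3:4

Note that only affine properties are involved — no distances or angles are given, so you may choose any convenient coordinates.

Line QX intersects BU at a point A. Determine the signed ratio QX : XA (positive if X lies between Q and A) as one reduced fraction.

Assign U = (0, 0), B = (1, 0), F = (0, 1) — the answer is frame-independent, so this choice is without loss of generality.
1. X is the centroid of triangle FBU ⇒ X = (1/3, 1/3)
2. Q lies on line FU with FQ:QU = 3:4 ⇒ Q = (0, 4/7)
line QX meets BU at A = (4/5, 0)
X = Q + t·(A−Q) with t = 5/12, so QX:XA = 5/12:7/12

QX:XA = 5/7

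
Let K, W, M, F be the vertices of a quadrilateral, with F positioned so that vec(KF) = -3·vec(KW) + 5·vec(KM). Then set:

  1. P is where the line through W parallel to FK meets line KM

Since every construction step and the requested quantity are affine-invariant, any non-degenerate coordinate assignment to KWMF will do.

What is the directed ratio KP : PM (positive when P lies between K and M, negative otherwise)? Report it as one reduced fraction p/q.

Work in coordinates with K = (0, 0), W = (1, 0), M = (0, 1), F = (-3, 5).
1. P is where the line through W parallel to FK meets line KM ⇒ P = (0, 5/3)
P = K + t·(M−K) with t = 5/3, so KP:PM = t:(1−t) = 5/3:-2/3

KP:PM = -5/2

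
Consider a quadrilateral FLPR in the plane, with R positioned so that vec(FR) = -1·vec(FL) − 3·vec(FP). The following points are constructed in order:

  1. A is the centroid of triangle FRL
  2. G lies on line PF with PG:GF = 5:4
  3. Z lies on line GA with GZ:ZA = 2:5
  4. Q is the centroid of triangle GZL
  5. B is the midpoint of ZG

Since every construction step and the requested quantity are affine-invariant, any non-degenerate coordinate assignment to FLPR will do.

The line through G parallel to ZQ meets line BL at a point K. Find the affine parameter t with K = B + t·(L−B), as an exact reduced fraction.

Set F = (0, 0), L = (1, 0), P = (0, 1), R = (-1, -3); any affine frame gives the same invariant.
1. A is the centroid of triangle FRL ⇒ A = (0, -1)
2. G lies on line PF with PG:GF = 5:4 ⇒ G = (0, 4/9)
3. Z lies on line GA with GZ:ZA = 2:5 ⇒ Z = (0, 2/63)
4. Q is the centroid of triangle GZL ⇒ Q = (1/3, 10/63)
5. B is the midpoint of ZG ⇒ B = (0, 5/21)
through G parallel to ZQ: direction (1/3, 8/63); meets BL at K = (-1/3, 20/63)
K = B + t·(L−B) with t = -1/3

t = -1/3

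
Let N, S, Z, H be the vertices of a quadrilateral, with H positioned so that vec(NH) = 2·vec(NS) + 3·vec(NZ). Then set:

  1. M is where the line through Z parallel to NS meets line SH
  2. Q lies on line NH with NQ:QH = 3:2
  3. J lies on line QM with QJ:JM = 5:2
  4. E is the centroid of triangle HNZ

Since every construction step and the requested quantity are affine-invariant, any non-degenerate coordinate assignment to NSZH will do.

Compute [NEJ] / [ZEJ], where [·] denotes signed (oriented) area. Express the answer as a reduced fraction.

[NEJ]:[ZEJ] = 13/4

Choose coordinates N = (0, 0), S = (1, 0), Z = (0, 1), H = (2, 3).
1. M is where the line through Z parallel to NS meets line SH ⇒ M = (4/3, 1)
2. Q lies on line NH with NQ:QH = 3:2 ⇒ Q = (6/5, 9/5)
3. J lies on line QM with QJ:JM = 5:2 ⇒ J = (136/105, 43/35)
4. E is the centroid of triangle HNZ ⇒ E = (2/3, 4/3)
2·[NEJ] = -286/315, 2·[ZEJ] = -88/315
[NEJ]:[ZEJ] = -286/315:-88/315 = 13/4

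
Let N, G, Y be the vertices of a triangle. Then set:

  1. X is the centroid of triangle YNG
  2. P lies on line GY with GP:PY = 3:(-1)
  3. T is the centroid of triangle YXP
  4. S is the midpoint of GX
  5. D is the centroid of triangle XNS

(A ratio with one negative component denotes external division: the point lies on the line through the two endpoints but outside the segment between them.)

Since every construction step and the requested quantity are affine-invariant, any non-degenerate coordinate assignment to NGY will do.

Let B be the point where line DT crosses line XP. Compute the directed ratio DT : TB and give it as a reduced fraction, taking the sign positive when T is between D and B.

DT:TB = -7/2

Choose coordinates N = (0, 0), G = (1, 0), Y = (0, 1).
1. X is the centroid of triangle YNG ⇒ X = (1/3, 1/3)
2. P lies on line GY with GP:PY = 3:(-1) ⇒ P = (-1/2, 3/2)
3. T is the centroid of triangle YXP ⇒ T = (-1/18, 17/18)
4. S is the midpoint of GX ⇒ S = (2/3, 1/6)
5. D is the centroid of triangle XNS ⇒ D = (1/3, 1/6)
line DT meets XP at B = (1/18, 13/18)
T = D + t·(B−D) with t = 7/5, so DT:TB = 7/5:-2/5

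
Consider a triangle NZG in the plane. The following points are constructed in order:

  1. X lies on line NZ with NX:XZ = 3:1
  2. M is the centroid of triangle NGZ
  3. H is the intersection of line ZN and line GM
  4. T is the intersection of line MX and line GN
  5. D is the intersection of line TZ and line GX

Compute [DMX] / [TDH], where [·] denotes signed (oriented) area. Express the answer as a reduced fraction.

Set N = (0, 0), Z = (1, 0), G = (0, 1); any affine frame gives the same invariant.
1. X lies on line NZ with NX:XZ = 3:1 ⇒ X = (3/4, 0)
2. M is the centroid of triangle NGZ ⇒ M = (1/3, 1/3)
3. H is the intersection of line ZN and line GM ⇒ H = (1/2, 0)
4. T is the intersection of line MX and line GN ⇒ T = (0, 3/5)
5. D is the intersection of line TZ and line GX ⇒ D = (6/11, 3/11)
2·[DMX] = 1/22, 2·[TDH] = -9/55
[DMX]:[TDH] = 1/22:-9/55 = -5/18

[DMX]:[TDH] = -5/18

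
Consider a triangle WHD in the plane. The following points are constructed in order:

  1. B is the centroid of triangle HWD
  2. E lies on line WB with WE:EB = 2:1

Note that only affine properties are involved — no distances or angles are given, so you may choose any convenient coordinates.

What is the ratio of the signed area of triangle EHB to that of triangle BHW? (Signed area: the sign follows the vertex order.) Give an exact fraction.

Assign W = (0, 0), H = (1, 0), D = (0, 1) — the answer is frame-independent, so this choice is without loss of generality.
1. B is the centroid of triangle HWD ⇒ B = (1/3, 1/3)
2. E lies on line WB with WE:EB = 2:1 ⇒ E = (2/9, 2/9)
2·[EHB] = 1/9, 2·[BHW] = -1/3
[EHB]:[BHW] = 1/9:-1/3 = -1/3

[EHB]:[BHW] = -1/3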